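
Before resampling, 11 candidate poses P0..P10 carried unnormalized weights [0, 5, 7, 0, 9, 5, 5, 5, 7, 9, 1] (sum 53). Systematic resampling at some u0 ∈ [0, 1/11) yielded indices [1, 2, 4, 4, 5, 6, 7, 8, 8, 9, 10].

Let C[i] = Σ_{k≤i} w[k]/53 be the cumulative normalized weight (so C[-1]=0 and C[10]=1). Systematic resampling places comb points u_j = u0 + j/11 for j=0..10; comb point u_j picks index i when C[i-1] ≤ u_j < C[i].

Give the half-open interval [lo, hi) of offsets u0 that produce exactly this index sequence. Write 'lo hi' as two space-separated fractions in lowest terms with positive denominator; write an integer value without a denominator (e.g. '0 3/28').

42/583 49/583

C = [0, 5/53, 12/53, 12/53, 21/53, 26/53, 31/53, 36/53, 43/53, 52/53, 1]
j=0 picked index 1: u0 ∈ [0, 5/53)
j=1 picked index 2: u0 ∈ [2/583, 79/583)
j=2 picked index 4: u0 ∈ [26/583, 125/583)
j=3 picked index 4: u0 ∈ [-27/583, 72/583)
j=4 picked index 5: u0 ∈ [19/583, 74/583)
j=5 picked index 6: u0 ∈ [21/583, 76/583)
j=6 picked index 7: u0 ∈ [23/583, 78/583)
j=7 picked index 8: u0 ∈ [25/583, 102/583)
j=8 picked index 8: u0 ∈ [-28/583, 49/583)
j=9 picked index 9: u0 ∈ [-4/583, 95/583)
j=10 picked index 10: u0 ∈ [42/583, 1/11)
intersection: [42/583, 49/583)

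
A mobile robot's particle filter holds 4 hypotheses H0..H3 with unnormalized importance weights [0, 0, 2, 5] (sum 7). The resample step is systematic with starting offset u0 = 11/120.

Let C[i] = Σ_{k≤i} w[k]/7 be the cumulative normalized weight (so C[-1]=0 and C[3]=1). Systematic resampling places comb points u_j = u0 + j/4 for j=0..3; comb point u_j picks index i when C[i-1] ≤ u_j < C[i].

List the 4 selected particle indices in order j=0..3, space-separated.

C = [0, 0, 2/7, 1]
j=0: u_0=11/120 ∈ [0, 2/7) → index 2
j=1: u_1=41/120 ∈ [2/7, 1) → index 3
j=2: u_2=71/120 ∈ [2/7, 1) → index 3
j=3: u_3=101/120 ∈ [2/7, 1) → index 3

2 3 3 3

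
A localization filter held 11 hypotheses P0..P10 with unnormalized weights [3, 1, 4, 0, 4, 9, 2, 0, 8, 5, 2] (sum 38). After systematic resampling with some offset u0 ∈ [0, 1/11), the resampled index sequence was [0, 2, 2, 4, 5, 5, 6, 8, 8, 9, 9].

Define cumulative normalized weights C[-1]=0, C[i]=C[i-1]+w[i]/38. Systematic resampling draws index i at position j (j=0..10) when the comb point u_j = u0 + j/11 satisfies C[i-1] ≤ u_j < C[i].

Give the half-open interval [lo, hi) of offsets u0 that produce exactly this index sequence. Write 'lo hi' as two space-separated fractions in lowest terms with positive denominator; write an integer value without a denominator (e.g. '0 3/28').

3/209 6/209

C = [3/38, 2/19, 4/19, 4/19, 6/19, 21/38, 23/38, 23/38, 31/38, 18/19, 1]
j=0 picked index 0: u0 ∈ [0, 3/38)
j=1 picked index 2: u0 ∈ [3/209, 25/209)
j=2 picked index 2: u0 ∈ [-16/209, 6/209)
j=3 picked index 4: u0 ∈ [-13/209, 9/209)
j=4 picked index 5: u0 ∈ [-10/209, 79/418)
j=5 picked index 5: u0 ∈ [-29/209, 41/418)
j=6 picked index 6: u0 ∈ [3/418, 25/418)
j=7 picked index 8: u0 ∈ [-13/418, 75/418)
j=8 picked index 8: u0 ∈ [-51/418, 37/418)
j=9 picked index 9: u0 ∈ [-1/418, 27/209)
j=10 picked index 9: u0 ∈ [-39/418, 8/209)
intersection: [3/209, 6/209)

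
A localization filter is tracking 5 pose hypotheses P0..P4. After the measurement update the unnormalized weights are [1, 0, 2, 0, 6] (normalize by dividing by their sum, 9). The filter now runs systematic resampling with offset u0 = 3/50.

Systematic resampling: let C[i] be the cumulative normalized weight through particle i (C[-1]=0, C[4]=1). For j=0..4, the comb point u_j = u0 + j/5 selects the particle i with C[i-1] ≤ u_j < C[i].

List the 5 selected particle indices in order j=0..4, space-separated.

C = [1/9, 1/9, 1/3, 1/3, 1]
j=0: u_0=3/50 ∈ [0, 1/9) → index 0
j=1: u_1=13/50 ∈ [1/9, 1/3) → index 2
j=2: u_2=23/50 ∈ [1/3, 1) → index 4
j=3: u_3=33/50 ∈ [1/3, 1) → index 4
j=4: u_4=43/50 ∈ [1/3, 1) → index 4

0 2 4 4 4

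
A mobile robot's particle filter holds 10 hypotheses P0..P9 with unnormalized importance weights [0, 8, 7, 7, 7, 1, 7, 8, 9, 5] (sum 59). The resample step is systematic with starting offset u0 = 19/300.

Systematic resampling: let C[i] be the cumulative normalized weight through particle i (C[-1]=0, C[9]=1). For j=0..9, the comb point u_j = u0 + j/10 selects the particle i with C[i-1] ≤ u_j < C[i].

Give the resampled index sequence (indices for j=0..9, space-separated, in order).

C = [0, 8/59, 15/59, 22/59, 29/59, 30/59, 37/59, 45/59, 54/59, 1]
j=0: u_0=19/300 ∈ [0, 8/59) → index 1
j=1: u_1=49/300 ∈ [8/59, 15/59) → index 2
j=2: u_2=79/300 ∈ [15/59, 22/59) → index 3
j=3: u_3=109/300 ∈ [15/59, 22/59) → index 3
j=4: u_4=139/300 ∈ [22/59, 29/59) → index 4
j=5: u_5=169/300 ∈ [30/59, 37/59) → index 6
j=6: u_6=199/300 ∈ [37/59, 45/59) → index 7
j=7: u_7=229/300 ∈ [45/59, 54/59) → index 8
j=8: u_8=259/300 ∈ [45/59, 54/59) → index 8
j=9: u_9=289/300 ∈ [54/59, 1) → index 9

1 2 3 3 4 6 7 8 8 9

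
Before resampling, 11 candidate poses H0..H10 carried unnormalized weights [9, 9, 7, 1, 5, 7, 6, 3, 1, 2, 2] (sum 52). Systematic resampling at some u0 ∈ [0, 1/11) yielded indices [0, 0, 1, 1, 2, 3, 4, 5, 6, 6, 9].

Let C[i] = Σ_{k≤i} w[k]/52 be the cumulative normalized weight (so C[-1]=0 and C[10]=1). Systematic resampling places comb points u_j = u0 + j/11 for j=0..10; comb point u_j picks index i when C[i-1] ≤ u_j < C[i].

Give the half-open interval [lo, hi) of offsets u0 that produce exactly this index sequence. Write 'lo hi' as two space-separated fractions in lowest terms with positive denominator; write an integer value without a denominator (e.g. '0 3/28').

C = [9/52, 9/26, 25/52, 1/2, 31/52, 19/26, 11/13, 47/52, 12/13, 25/26, 1]
j=0 picked index 0: u0 ∈ [0, 9/52)
j=1 picked index 0: u0 ∈ [-1/11, 47/572)
j=2 picked index 1: u0 ∈ [-5/572, 47/286)
j=3 picked index 1: u0 ∈ [-57/572, 21/286)
j=4 picked index 2: u0 ∈ [-5/286, 67/572)
j=5 picked index 3: u0 ∈ [15/572, 1/22)
j=6 picked index 4: u0 ∈ [-1/22, 29/572)
j=7 picked index 5: u0 ∈ [-23/572, 27/286)
j=8 picked index 6: u0 ∈ [1/286, 17/143)
j=9 picked index 6: u0 ∈ [-25/286, 4/143)
j=10 picked index 9: u0 ∈ [2/143, 15/286)
intersection: [15/572, 4/143)

15/572 4/143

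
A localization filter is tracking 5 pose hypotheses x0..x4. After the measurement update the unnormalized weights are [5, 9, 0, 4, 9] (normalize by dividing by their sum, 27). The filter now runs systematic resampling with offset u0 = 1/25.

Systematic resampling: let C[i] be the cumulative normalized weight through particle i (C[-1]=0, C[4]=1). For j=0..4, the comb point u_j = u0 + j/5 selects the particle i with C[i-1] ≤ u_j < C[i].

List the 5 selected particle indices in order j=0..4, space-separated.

0 1 1 3 4

C = [5/27, 14/27, 14/27, 2/3, 1]
j=0: u_0=1/25 ∈ [0, 5/27) → index 0
j=1: u_1=6/25 ∈ [5/27, 14/27) → index 1
j=2: u_2=11/25 ∈ [5/27, 14/27) → index 1
j=3: u_3=16/25 ∈ [14/27, 2/3) → index 3
j=4: u_4=21/25 ∈ [2/3, 1) → index 4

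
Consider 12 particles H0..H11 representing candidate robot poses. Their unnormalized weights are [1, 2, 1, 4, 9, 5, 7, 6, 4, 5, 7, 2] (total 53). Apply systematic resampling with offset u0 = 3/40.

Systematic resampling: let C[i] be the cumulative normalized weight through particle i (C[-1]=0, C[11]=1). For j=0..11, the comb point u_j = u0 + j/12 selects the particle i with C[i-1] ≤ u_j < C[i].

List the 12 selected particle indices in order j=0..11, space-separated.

2 4 4 5 5 6 7 7 9 9 10 11

C = [1/53, 3/53, 4/53, 8/53, 17/53, 22/53, 29/53, 35/53, 39/53, 44/53, 51/53, 1]
j=0: u_0=3/40 ∈ [3/53, 4/53) → index 2
j=1: u_1=19/120 ∈ [8/53, 17/53) → index 4
j=2: u_2=29/120 ∈ [8/53, 17/53) → index 4
j=3: u_3=13/40 ∈ [17/53, 22/53) → index 5
j=4: u_4=49/120 ∈ [17/53, 22/53) → index 5
j=5: u_5=59/120 ∈ [22/53, 29/53) → index 6
j=6: u_6=23/40 ∈ [29/53, 35/53) → index 7
j=7: u_7=79/120 ∈ [29/53, 35/53) → index 7
j=8: u_8=89/120 ∈ [39/53, 44/53) → index 9
j=9: u_9=33/40 ∈ [39/53, 44/53) → index 9
j=10: u_10=109/120 ∈ [44/53, 51/53) → index 10
j=11: u_11=119/120 ∈ [51/53, 1) → index 11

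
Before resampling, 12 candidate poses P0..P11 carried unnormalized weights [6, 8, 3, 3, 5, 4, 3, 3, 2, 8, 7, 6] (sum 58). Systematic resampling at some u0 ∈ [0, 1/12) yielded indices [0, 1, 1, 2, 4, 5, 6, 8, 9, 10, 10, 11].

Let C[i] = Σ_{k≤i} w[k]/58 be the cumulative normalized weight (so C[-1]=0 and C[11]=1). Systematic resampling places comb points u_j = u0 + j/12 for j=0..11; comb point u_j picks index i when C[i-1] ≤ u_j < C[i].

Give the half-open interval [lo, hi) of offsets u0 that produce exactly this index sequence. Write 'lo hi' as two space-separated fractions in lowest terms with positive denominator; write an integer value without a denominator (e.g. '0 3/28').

C = [3/29, 7/29, 17/58, 10/29, 25/58, 1/2, 16/29, 35/58, 37/58, 45/58, 26/29, 1]
j=0 picked index 0: u0 ∈ [0, 3/29)
j=1 picked index 1: u0 ∈ [7/348, 55/348)
j=2 picked index 1: u0 ∈ [-11/174, 13/174)
j=3 picked index 2: u0 ∈ [-1/116, 5/116)
j=4 picked index 4: u0 ∈ [1/87, 17/174)
j=5 picked index 5: u0 ∈ [5/348, 1/12)
j=6 picked index 6: u0 ∈ [0, 3/58)
j=7 picked index 8: u0 ∈ [7/348, 19/348)
j=8 picked index 9: u0 ∈ [-5/174, 19/174)
j=9 picked index 10: u0 ∈ [3/116, 17/116)
j=10 picked index 10: u0 ∈ [-5/87, 11/174)
j=11 picked index 11: u0 ∈ [-7/348, 1/12)
intersection: [3/116, 5/116)

3/116 5/116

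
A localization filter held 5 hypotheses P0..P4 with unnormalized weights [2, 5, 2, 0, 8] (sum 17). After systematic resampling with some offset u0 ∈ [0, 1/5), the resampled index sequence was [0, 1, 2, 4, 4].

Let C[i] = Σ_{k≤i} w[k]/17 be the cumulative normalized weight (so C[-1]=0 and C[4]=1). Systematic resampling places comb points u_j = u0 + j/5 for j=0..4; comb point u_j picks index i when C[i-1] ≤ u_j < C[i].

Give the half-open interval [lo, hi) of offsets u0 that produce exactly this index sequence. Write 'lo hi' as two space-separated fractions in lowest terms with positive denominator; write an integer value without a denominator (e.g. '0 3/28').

C = [2/17, 7/17, 9/17, 9/17, 1]
j=0 picked index 0: u0 ∈ [0, 2/17)
j=1 picked index 1: u0 ∈ [-7/85, 18/85)
j=2 picked index 2: u0 ∈ [1/85, 11/85)
j=3 picked index 4: u0 ∈ [-6/85, 2/5)
j=4 picked index 4: u0 ∈ [-23/85, 1/5)
intersection: [1/85, 2/17)

1/85 2/17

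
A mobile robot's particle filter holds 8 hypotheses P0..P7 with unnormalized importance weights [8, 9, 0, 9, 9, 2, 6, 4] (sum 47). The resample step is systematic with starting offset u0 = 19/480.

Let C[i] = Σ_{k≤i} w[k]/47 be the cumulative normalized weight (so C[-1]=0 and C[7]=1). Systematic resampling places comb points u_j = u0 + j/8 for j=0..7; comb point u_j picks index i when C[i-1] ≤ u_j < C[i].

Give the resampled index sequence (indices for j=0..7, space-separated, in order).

0 0 1 3 3 4 6 6

C = [8/47, 17/47, 17/47, 26/47, 35/47, 37/47, 43/47, 1]
j=0: u_0=19/480 ∈ [0, 8/47) → index 0
j=1: u_1=79/480 ∈ [0, 8/47) → index 0
j=2: u_2=139/480 ∈ [8/47, 17/47) → index 1
j=3: u_3=199/480 ∈ [17/47, 26/47) → index 3
j=4: u_4=259/480 ∈ [17/47, 26/47) → index 3
j=5: u_5=319/480 ∈ [26/47, 35/47) → index 4
j=6: u_6=379/480 ∈ [37/47, 43/47) → index 6
j=7: u_7=439/480 ∈ [37/47, 43/47) → index 6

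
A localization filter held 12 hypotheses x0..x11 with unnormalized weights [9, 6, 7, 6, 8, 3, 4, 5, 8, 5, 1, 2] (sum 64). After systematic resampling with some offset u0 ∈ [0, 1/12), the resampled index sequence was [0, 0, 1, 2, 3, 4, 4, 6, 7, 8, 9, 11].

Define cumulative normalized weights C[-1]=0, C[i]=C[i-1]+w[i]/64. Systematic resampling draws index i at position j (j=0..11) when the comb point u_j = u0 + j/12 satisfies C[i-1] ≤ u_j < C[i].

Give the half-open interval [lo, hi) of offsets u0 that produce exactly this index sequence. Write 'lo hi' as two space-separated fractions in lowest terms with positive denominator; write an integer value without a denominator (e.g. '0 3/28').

C = [9/64, 15/64, 11/32, 7/16, 9/16, 39/64, 43/64, 3/4, 7/8, 61/64, 31/32, 1]
j=0 picked index 0: u0 ∈ [0, 9/64)
j=1 picked index 0: u0 ∈ [-1/12, 11/192)
j=2 picked index 1: u0 ∈ [-5/192, 13/192)
j=3 picked index 2: u0 ∈ [-1/64, 3/32)
j=4 picked index 3: u0 ∈ [1/96, 5/48)
j=5 picked index 4: u0 ∈ [1/48, 7/48)
j=6 picked index 4: u0 ∈ [-1/16, 1/16)
j=7 picked index 6: u0 ∈ [5/192, 17/192)
j=8 picked index 7: u0 ∈ [1/192, 1/12)
j=9 picked index 8: u0 ∈ [0, 1/8)
j=10 picked index 9: u0 ∈ [1/24, 23/192)
j=11 picked index 11: u0 ∈ [5/96, 1/12)
intersection: [5/96, 11/192)

5/96 11/192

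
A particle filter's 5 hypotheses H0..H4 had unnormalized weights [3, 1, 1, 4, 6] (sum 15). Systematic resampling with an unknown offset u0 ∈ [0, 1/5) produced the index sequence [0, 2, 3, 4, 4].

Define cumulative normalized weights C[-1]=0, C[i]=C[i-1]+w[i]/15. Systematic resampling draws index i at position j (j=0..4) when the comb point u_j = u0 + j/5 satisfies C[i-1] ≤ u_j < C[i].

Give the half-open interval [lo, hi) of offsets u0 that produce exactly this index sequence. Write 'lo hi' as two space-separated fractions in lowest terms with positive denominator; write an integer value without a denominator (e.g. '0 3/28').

1/15 2/15

C = [1/5, 4/15, 1/3, 3/5, 1]
j=0 picked index 0: u0 ∈ [0, 1/5)
j=1 picked index 2: u0 ∈ [1/15, 2/15)
j=2 picked index 3: u0 ∈ [-1/15, 1/5)
j=3 picked index 4: u0 ∈ [0, 2/5)
j=4 picked index 4: u0 ∈ [-1/5, 1/5)
intersection: [1/15, 2/15)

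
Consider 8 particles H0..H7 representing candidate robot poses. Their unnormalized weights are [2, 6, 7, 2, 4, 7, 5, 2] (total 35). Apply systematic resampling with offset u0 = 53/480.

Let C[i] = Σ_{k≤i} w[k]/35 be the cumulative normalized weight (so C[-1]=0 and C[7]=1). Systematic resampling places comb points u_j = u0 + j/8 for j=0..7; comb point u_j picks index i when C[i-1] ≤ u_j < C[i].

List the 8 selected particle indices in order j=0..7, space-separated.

1 2 2 3 5 5 6 7

C = [2/35, 8/35, 3/7, 17/35, 3/5, 4/5, 33/35, 1]
j=0: u_0=53/480 ∈ [2/35, 8/35) → index 1
j=1: u_1=113/480 ∈ [8/35, 3/7) → index 2
j=2: u_2=173/480 ∈ [8/35, 3/7) → index 2
j=3: u_3=233/480 ∈ [3/7, 17/35) → index 3
j=4: u_4=293/480 ∈ [3/5, 4/5) → index 5
j=5: u_5=353/480 ∈ [3/5, 4/5) → index 5
j=6: u_6=413/480 ∈ [4/5, 33/35) → index 6
j=7: u_7=473/480 ∈ [33/35, 1) → index 7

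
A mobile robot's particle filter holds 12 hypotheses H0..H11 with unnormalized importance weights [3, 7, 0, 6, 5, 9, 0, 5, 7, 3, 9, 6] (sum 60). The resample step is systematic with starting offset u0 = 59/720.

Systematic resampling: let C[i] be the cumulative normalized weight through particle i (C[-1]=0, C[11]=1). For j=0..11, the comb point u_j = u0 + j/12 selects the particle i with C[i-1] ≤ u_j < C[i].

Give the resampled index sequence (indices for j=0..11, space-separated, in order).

1 1 3 4 5 5 7 8 9 10 11 11

C = [1/20, 1/6, 1/6, 4/15, 7/20, 1/2, 1/2, 7/12, 7/10, 3/4, 9/10, 1]
j=0: u_0=59/720 ∈ [1/20, 1/6) → index 1
j=1: u_1=119/720 ∈ [1/20, 1/6) → index 1
j=2: u_2=179/720 ∈ [1/6, 4/15) → index 3
j=3: u_3=239/720 ∈ [4/15, 7/20) → index 4
j=4: u_4=299/720 ∈ [7/20, 1/2) → index 5
j=5: u_5=359/720 ∈ [7/20, 1/2) → index 5
j=6: u_6=419/720 ∈ [1/2, 7/12) → index 7
j=7: u_7=479/720 ∈ [7/12, 7/10) → index 8
j=8: u_8=539/720 ∈ [7/10, 3/4) → index 9
j=9: u_9=599/720 ∈ [3/4, 9/10) → index 10
j=10: u_10=659/720 ∈ [9/10, 1) → index 11
j=11: u_11=719/720 ∈ [9/10, 1) → index 11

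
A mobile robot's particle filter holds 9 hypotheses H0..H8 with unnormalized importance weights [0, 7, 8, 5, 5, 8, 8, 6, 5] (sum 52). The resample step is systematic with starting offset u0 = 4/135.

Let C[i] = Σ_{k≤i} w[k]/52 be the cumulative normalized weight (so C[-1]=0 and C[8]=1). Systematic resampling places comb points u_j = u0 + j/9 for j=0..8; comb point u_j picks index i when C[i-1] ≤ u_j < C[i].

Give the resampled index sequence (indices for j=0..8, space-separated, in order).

1 2 2 3 4 5 6 7 8

C = [0, 7/52, 15/52, 5/13, 25/52, 33/52, 41/52, 47/52, 1]
j=0: u_0=4/135 ∈ [0, 7/52) → index 1
j=1: u_1=19/135 ∈ [7/52, 15/52) → index 2
j=2: u_2=34/135 ∈ [7/52, 15/52) → index 2
j=3: u_3=49/135 ∈ [15/52, 5/13) → index 3
j=4: u_4=64/135 ∈ [5/13, 25/52) → index 4
j=5: u_5=79/135 ∈ [25/52, 33/52) → index 5
j=6: u_6=94/135 ∈ [33/52, 41/52) → index 6
j=7: u_7=109/135 ∈ [41/52, 47/52) → index 7
j=8: u_8=124/135 ∈ [47/52, 1) → index 8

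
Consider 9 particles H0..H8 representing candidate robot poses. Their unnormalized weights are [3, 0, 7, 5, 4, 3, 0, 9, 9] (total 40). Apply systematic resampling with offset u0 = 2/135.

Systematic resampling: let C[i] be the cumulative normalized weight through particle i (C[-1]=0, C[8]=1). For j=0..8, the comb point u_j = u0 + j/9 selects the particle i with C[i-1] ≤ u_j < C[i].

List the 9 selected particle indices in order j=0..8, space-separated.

C = [3/40, 3/40, 1/4, 3/8, 19/40, 11/20, 11/20, 31/40, 1]
j=0: u_0=2/135 ∈ [0, 3/40) → index 0
j=1: u_1=17/135 ∈ [3/40, 1/4) → index 2
j=2: u_2=32/135 ∈ [3/40, 1/4) → index 2
j=3: u_3=47/135 ∈ [1/4, 3/8) → index 3
j=4: u_4=62/135 ∈ [3/8, 19/40) → index 4
j=5: u_5=77/135 ∈ [11/20, 31/40) → index 7
j=6: u_6=92/135 ∈ [11/20, 31/40) → index 7
j=7: u_7=107/135 ∈ [31/40, 1) → index 8
j=8: u_8=122/135 ∈ [31/40, 1) → index 8

0 2 2 3 4 7 7 8 8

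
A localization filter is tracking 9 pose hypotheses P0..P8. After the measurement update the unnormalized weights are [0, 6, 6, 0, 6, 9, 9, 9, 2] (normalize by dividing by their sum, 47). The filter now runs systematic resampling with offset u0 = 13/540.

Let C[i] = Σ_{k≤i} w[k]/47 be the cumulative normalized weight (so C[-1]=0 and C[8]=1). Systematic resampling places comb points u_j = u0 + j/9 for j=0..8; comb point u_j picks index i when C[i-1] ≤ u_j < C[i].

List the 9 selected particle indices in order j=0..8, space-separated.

1 2 2 4 5 6 6 7 7

C = [0, 6/47, 12/47, 12/47, 18/47, 27/47, 36/47, 45/47, 1]
j=0: u_0=13/540 ∈ [0, 6/47) → index 1
j=1: u_1=73/540 ∈ [6/47, 12/47) → index 2
j=2: u_2=133/540 ∈ [6/47, 12/47) → index 2
j=3: u_3=193/540 ∈ [12/47, 18/47) → index 4
j=4: u_4=253/540 ∈ [18/47, 27/47) → index 5
j=5: u_5=313/540 ∈ [27/47, 36/47) → index 6
j=6: u_6=373/540 ∈ [27/47, 36/47) → index 6
j=7: u_7=433/540 ∈ [36/47, 45/47) → index 7
j=8: u_8=493/540 ∈ [36/47, 45/47) → index 7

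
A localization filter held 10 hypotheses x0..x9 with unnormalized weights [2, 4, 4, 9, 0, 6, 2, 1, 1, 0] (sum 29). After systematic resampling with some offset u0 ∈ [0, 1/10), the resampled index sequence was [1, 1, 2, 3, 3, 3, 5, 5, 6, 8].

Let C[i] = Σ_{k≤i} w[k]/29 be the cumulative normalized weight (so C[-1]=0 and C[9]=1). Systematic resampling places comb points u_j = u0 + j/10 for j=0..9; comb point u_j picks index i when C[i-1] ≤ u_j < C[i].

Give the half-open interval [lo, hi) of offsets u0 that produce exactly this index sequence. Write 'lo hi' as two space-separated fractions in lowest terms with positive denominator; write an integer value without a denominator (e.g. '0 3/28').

2/29 1/10

C = [2/29, 6/29, 10/29, 19/29, 19/29, 25/29, 27/29, 28/29, 1, 1]
j=0 picked index 1: u0 ∈ [2/29, 6/29)
j=1 picked index 1: u0 ∈ [-9/290, 31/290)
j=2 picked index 2: u0 ∈ [1/145, 21/145)
j=3 picked index 3: u0 ∈ [13/290, 103/290)
j=4 picked index 3: u0 ∈ [-8/145, 37/145)
j=5 picked index 3: u0 ∈ [-9/58, 9/58)
j=6 picked index 5: u0 ∈ [8/145, 38/145)
j=7 picked index 5: u0 ∈ [-13/290, 47/290)
j=8 picked index 6: u0 ∈ [9/145, 19/145)
j=9 picked index 8: u0 ∈ [19/290, 1/10)
intersection: [2/29, 1/10)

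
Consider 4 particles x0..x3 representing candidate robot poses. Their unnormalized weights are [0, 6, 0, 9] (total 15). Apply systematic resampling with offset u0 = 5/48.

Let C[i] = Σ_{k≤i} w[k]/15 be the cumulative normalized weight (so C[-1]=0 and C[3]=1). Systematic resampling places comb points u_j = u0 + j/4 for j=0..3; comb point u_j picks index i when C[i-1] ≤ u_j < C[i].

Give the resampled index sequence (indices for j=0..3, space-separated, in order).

C = [0, 2/5, 2/5, 1]
j=0: u_0=5/48 ∈ [0, 2/5) → index 1
j=1: u_1=17/48 ∈ [0, 2/5) → index 1
j=2: u_2=29/48 ∈ [2/5, 1) → index 3
j=3: u_3=41/48 ∈ [2/5, 1) → index 3

1 1 3 3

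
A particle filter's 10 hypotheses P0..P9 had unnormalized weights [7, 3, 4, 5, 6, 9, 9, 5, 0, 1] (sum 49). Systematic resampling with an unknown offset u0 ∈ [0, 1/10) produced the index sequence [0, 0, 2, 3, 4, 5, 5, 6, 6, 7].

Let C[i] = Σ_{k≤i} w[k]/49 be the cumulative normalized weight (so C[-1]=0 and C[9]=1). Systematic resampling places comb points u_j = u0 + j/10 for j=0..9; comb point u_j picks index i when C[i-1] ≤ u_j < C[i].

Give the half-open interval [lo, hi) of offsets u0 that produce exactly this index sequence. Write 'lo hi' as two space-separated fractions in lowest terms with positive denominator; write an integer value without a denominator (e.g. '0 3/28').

C = [1/7, 10/49, 2/7, 19/49, 25/49, 34/49, 43/49, 48/49, 48/49, 1]
j=0 picked index 0: u0 ∈ [0, 1/7)
j=1 picked index 0: u0 ∈ [-1/10, 3/70)
j=2 picked index 2: u0 ∈ [1/245, 3/35)
j=3 picked index 3: u0 ∈ [-1/70, 43/490)
j=4 picked index 4: u0 ∈ [-3/245, 27/245)
j=5 picked index 5: u0 ∈ [1/98, 19/98)
j=6 picked index 5: u0 ∈ [-22/245, 23/245)
j=7 picked index 6: u0 ∈ [-3/490, 87/490)
j=8 picked index 6: u0 ∈ [-26/245, 19/245)
j=9 picked index 7: u0 ∈ [-11/490, 39/490)
intersection: [1/98, 3/70)

1/98 3/70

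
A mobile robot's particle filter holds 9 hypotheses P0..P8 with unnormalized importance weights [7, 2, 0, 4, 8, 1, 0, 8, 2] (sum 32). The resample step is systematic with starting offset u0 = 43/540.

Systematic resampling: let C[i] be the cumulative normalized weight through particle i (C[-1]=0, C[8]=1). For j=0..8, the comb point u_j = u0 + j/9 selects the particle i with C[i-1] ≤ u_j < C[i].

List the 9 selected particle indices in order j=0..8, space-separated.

0 0 3 4 4 4 7 7 8

C = [7/32, 9/32, 9/32, 13/32, 21/32, 11/16, 11/16, 15/16, 1]
j=0: u_0=43/540 ∈ [0, 7/32) → index 0
j=1: u_1=103/540 ∈ [0, 7/32) → index 0
j=2: u_2=163/540 ∈ [9/32, 13/32) → index 3
j=3: u_3=223/540 ∈ [13/32, 21/32) → index 4
j=4: u_4=283/540 ∈ [13/32, 21/32) → index 4
j=5: u_5=343/540 ∈ [13/32, 21/32) → index 4
j=6: u_6=403/540 ∈ [11/16, 15/16) → index 7
j=7: u_7=463/540 ∈ [11/16, 15/16) → index 7
j=8: u_8=523/540 ∈ [15/16, 1) → index 8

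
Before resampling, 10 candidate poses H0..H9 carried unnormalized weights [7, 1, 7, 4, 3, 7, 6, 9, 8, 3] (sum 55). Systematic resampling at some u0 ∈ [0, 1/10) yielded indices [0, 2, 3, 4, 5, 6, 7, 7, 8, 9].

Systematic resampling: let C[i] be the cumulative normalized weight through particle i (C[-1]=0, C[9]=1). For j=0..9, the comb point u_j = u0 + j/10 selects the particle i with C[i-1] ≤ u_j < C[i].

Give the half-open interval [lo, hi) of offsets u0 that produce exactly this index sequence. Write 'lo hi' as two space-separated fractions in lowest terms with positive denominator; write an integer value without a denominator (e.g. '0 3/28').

4/55 1/10

C = [7/55, 8/55, 3/11, 19/55, 2/5, 29/55, 7/11, 4/5, 52/55, 1]
j=0 picked index 0: u0 ∈ [0, 7/55)
j=1 picked index 2: u0 ∈ [1/22, 19/110)
j=2 picked index 3: u0 ∈ [4/55, 8/55)
j=3 picked index 4: u0 ∈ [1/22, 1/10)
j=4 picked index 5: u0 ∈ [0, 7/55)
j=5 picked index 6: u0 ∈ [3/110, 3/22)
j=6 picked index 7: u0 ∈ [2/55, 1/5)
j=7 picked index 7: u0 ∈ [-7/110, 1/10)
j=8 picked index 8: u0 ∈ [0, 8/55)
j=9 picked index 9: u0 ∈ [1/22, 1/10)
intersection: [4/55, 1/10)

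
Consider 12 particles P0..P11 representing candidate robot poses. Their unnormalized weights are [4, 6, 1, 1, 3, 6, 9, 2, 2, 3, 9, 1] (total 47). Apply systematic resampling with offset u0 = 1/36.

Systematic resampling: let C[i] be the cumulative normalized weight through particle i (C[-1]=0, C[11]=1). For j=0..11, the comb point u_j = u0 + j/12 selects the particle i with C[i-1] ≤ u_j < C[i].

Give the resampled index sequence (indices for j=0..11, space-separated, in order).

C = [4/47, 10/47, 11/47, 12/47, 15/47, 21/47, 30/47, 32/47, 34/47, 37/47, 46/47, 1]
j=0: u_0=1/36 ∈ [0, 4/47) → index 0
j=1: u_1=1/9 ∈ [4/47, 10/47) → index 1
j=2: u_2=7/36 ∈ [4/47, 10/47) → index 1
j=3: u_3=5/18 ∈ [12/47, 15/47) → index 4
j=4: u_4=13/36 ∈ [15/47, 21/47) → index 5
j=5: u_5=4/9 ∈ [15/47, 21/47) → index 5
j=6: u_6=19/36 ∈ [21/47, 30/47) → index 6
j=7: u_7=11/18 ∈ [21/47, 30/47) → index 6
j=8: u_8=25/36 ∈ [32/47, 34/47) → index 8
j=9: u_9=7/9 ∈ [34/47, 37/47) → index 9
j=10: u_10=31/36 ∈ [37/47, 46/47) → index 10
j=11: u_11=17/18 ∈ [37/47, 46/47) → index 10

0 1 1 4 5 5 6 6 8 9 10 10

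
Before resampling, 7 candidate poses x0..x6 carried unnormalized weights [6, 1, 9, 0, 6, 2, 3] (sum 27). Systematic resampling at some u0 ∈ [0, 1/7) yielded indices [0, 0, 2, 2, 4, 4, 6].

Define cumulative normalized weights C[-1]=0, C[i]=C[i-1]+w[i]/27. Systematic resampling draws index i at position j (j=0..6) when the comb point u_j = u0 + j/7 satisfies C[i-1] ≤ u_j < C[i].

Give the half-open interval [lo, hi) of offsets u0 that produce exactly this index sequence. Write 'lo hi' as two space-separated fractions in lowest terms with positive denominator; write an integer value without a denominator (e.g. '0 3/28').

2/63 5/63

C = [2/9, 7/27, 16/27, 16/27, 22/27, 8/9, 1]
j=0 picked index 0: u0 ∈ [0, 2/9)
j=1 picked index 0: u0 ∈ [-1/7, 5/63)
j=2 picked index 2: u0 ∈ [-5/189, 58/189)
j=3 picked index 2: u0 ∈ [-32/189, 31/189)
j=4 picked index 4: u0 ∈ [4/189, 46/189)
j=5 picked index 4: u0 ∈ [-23/189, 19/189)
j=6 picked index 6: u0 ∈ [2/63, 1/7)
intersection: [2/63, 5/63)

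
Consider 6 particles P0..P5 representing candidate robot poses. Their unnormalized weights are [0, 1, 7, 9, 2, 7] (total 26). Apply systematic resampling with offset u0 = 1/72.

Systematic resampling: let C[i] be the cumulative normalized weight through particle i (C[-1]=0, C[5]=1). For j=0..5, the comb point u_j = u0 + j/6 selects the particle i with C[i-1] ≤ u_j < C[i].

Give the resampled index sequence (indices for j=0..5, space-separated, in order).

1 2 3 3 4 5

C = [0, 1/26, 4/13, 17/26, 19/26, 1]
j=0: u_0=1/72 ∈ [0, 1/26) → index 1
j=1: u_1=13/72 ∈ [1/26, 4/13) → index 2
j=2: u_2=25/72 ∈ [4/13, 17/26) → index 3
j=3: u_3=37/72 ∈ [4/13, 17/26) → index 3
j=4: u_4=49/72 ∈ [17/26, 19/26) → index 4
j=5: u_5=61/72 ∈ [19/26, 1) → index 5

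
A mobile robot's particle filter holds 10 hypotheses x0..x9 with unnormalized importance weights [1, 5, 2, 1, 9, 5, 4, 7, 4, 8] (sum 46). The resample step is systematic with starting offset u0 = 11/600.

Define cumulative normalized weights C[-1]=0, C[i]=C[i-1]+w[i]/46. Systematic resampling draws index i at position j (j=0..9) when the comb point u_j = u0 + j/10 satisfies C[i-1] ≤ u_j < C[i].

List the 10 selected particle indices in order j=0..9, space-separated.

C = [1/46, 3/23, 4/23, 9/46, 9/23, 1/2, 27/46, 17/23, 19/23, 1]
j=0: u_0=11/600 ∈ [0, 1/46) → index 0
j=1: u_1=71/600 ∈ [1/46, 3/23) → index 1
j=2: u_2=131/600 ∈ [9/46, 9/23) → index 4
j=3: u_3=191/600 ∈ [9/46, 9/23) → index 4
j=4: u_4=251/600 ∈ [9/23, 1/2) → index 5
j=5: u_5=311/600 ∈ [1/2, 27/46) → index 6
j=6: u_6=371/600 ∈ [27/46, 17/23) → index 7
j=7: u_7=431/600 ∈ [27/46, 17/23) → index 7
j=8: u_8=491/600 ∈ [17/23, 19/23) → index 8
j=9: u_9=551/600 ∈ [19/23, 1) → index 9

0 1 4 4 5 6 7 7 8 9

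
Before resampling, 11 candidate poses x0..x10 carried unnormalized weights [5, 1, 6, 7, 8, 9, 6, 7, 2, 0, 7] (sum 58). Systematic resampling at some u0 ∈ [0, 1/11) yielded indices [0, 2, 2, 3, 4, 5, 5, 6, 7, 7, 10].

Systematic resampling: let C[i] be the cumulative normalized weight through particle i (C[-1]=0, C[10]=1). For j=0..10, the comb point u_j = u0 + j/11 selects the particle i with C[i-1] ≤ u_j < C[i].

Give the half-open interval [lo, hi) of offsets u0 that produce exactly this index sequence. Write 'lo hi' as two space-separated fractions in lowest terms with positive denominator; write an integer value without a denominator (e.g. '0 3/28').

4/319 8/319

C = [5/58, 3/29, 6/29, 19/58, 27/58, 18/29, 21/29, 49/58, 51/58, 51/58, 1]
j=0 picked index 0: u0 ∈ [0, 5/58)
j=1 picked index 2: u0 ∈ [4/319, 37/319)
j=2 picked index 2: u0 ∈ [-25/319, 8/319)
j=3 picked index 3: u0 ∈ [-21/319, 35/638)
j=4 picked index 4: u0 ∈ [-23/638, 65/638)
j=5 picked index 5: u0 ∈ [7/638, 53/319)
j=6 picked index 5: u0 ∈ [-51/638, 24/319)
j=7 picked index 6: u0 ∈ [-5/319, 28/319)
j=8 picked index 7: u0 ∈ [-1/319, 75/638)
j=9 picked index 7: u0 ∈ [-30/319, 17/638)
j=10 picked index 10: u0 ∈ [-19/638, 1/11)
intersection: [4/319, 8/319)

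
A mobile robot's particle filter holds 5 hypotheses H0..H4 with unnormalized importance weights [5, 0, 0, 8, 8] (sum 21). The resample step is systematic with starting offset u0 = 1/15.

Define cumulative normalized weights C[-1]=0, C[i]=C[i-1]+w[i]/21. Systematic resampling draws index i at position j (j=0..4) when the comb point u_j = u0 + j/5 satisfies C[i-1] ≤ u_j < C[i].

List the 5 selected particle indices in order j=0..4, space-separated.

0 3 3 4 4

C = [5/21, 5/21, 5/21, 13/21, 1]
j=0: u_0=1/15 ∈ [0, 5/21) → index 0
j=1: u_1=4/15 ∈ [5/21, 13/21) → index 3
j=2: u_2=7/15 ∈ [5/21, 13/21) → index 3
j=3: u_3=2/3 ∈ [13/21, 1) → index 4
j=4: u_4=13/15 ∈ [13/21, 1) → index 4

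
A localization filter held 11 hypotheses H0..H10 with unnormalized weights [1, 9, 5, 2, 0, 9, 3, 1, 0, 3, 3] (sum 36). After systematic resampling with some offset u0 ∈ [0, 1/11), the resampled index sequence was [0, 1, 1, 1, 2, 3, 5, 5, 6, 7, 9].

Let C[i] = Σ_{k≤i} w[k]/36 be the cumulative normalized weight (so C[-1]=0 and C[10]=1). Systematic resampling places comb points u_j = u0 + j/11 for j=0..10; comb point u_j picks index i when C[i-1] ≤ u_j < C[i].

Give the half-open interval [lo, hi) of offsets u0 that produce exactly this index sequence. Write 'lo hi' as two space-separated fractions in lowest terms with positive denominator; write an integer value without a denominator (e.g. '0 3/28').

C = [1/36, 5/18, 5/12, 17/36, 17/36, 13/18, 29/36, 5/6, 5/6, 11/12, 1]
j=0 picked index 0: u0 ∈ [0, 1/36)
j=1 picked index 1: u0 ∈ [-25/396, 37/198)
j=2 picked index 1: u0 ∈ [-61/396, 19/198)
j=3 picked index 1: u0 ∈ [-97/396, 1/198)
j=4 picked index 2: u0 ∈ [-17/198, 7/132)
j=5 picked index 3: u0 ∈ [-5/132, 7/396)
j=6 picked index 5: u0 ∈ [-29/396, 35/198)
j=7 picked index 5: u0 ∈ [-65/396, 17/198)
j=8 picked index 6: u0 ∈ [-1/198, 31/396)
j=9 picked index 7: u0 ∈ [-5/396, 1/66)
j=10 picked index 9: u0 ∈ [-5/66, 1/132)
intersection: [0, 1/198)

0 1/198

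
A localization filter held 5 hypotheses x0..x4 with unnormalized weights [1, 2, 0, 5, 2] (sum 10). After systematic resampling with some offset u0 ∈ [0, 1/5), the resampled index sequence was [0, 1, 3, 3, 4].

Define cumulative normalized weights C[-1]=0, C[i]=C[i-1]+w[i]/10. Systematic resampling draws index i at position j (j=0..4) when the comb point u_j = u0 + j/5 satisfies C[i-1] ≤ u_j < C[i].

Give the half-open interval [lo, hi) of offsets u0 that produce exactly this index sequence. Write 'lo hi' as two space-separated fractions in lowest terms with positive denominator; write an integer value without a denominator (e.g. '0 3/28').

0 1/10

C = [1/10, 3/10, 3/10, 4/5, 1]
j=0 picked index 0: u0 ∈ [0, 1/10)
j=1 picked index 1: u0 ∈ [-1/10, 1/10)
j=2 picked index 3: u0 ∈ [-1/10, 2/5)
j=3 picked index 3: u0 ∈ [-3/10, 1/5)
j=4 picked index 4: u0 ∈ [0, 1/5)
intersection: [0, 1/10)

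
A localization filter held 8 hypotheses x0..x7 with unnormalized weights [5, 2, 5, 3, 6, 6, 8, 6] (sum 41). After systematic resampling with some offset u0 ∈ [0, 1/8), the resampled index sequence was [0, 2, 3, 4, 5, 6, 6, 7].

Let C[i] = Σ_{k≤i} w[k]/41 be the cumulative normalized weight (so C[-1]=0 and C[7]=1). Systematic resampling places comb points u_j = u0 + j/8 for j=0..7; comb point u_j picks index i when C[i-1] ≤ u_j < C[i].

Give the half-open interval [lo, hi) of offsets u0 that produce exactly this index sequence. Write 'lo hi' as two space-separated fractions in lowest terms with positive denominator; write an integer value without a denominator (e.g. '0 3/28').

15/328 17/164

C = [5/41, 7/41, 12/41, 15/41, 21/41, 27/41, 35/41, 1]
j=0 picked index 0: u0 ∈ [0, 5/41)
j=1 picked index 2: u0 ∈ [15/328, 55/328)
j=2 picked index 3: u0 ∈ [7/164, 19/164)
j=3 picked index 4: u0 ∈ [-3/328, 45/328)
j=4 picked index 5: u0 ∈ [1/82, 13/82)
j=5 picked index 6: u0 ∈ [11/328, 75/328)
j=6 picked index 6: u0 ∈ [-15/164, 17/164)
j=7 picked index 7: u0 ∈ [-7/328, 1/8)
intersection: [15/328, 17/164)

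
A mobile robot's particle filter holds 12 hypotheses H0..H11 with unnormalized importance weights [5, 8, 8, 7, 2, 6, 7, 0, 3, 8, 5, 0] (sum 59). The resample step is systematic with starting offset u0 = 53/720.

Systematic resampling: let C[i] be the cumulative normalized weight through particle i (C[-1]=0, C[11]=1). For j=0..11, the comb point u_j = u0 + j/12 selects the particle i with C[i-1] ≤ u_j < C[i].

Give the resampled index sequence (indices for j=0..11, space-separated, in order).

0 1 2 2 3 4 5 6 8 9 9 10

C = [5/59, 13/59, 21/59, 28/59, 30/59, 36/59, 43/59, 43/59, 46/59, 54/59, 1, 1]
j=0: u_0=53/720 ∈ [0, 5/59) → index 0
j=1: u_1=113/720 ∈ [5/59, 13/59) → index 1
j=2: u_2=173/720 ∈ [13/59, 21/59) → index 2
j=3: u_3=233/720 ∈ [13/59, 21/59) → index 2
j=4: u_4=293/720 ∈ [21/59, 28/59) → index 3
j=5: u_5=353/720 ∈ [28/59, 30/59) → index 4
j=6: u_6=413/720 ∈ [30/59, 36/59) → index 5
j=7: u_7=473/720 ∈ [36/59, 43/59) → index 6
j=8: u_8=533/720 ∈ [43/59, 46/59) → index 8
j=9: u_9=593/720 ∈ [46/59, 54/59) → index 9
j=10: u_10=653/720 ∈ [46/59, 54/59) → index 9
j=11: u_11=713/720 ∈ [54/59, 1) → index 10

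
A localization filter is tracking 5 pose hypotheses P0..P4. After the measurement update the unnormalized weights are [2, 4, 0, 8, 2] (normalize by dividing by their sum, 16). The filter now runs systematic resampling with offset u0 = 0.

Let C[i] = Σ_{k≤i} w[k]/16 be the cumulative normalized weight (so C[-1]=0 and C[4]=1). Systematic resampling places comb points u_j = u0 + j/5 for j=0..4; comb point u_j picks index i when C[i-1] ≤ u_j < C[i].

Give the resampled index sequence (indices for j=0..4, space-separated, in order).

C = [1/8, 3/8, 3/8, 7/8, 1]
j=0: u_0=0 ∈ [0, 1/8) → index 0
j=1: u_1=1/5 ∈ [1/8, 3/8) → index 1
j=2: u_2=2/5 ∈ [3/8, 7/8) → index 3
j=3: u_3=3/5 ∈ [3/8, 7/8) → index 3
j=4: u_4=4/5 ∈ [3/8, 7/8) → index 3

0 1 3 3 3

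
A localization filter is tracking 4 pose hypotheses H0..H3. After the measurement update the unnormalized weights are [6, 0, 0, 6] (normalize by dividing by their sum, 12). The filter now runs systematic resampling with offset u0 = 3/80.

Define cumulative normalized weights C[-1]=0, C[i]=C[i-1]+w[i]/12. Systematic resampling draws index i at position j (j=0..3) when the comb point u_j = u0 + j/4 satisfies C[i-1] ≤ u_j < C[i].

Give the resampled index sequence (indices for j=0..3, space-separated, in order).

C = [1/2, 1/2, 1/2, 1]
j=0: u_0=3/80 ∈ [0, 1/2) → index 0
j=1: u_1=23/80 ∈ [0, 1/2) → index 0
j=2: u_2=43/80 ∈ [1/2, 1) → index 3
j=3: u_3=63/80 ∈ [1/2, 1) → index 3

0 0 3 3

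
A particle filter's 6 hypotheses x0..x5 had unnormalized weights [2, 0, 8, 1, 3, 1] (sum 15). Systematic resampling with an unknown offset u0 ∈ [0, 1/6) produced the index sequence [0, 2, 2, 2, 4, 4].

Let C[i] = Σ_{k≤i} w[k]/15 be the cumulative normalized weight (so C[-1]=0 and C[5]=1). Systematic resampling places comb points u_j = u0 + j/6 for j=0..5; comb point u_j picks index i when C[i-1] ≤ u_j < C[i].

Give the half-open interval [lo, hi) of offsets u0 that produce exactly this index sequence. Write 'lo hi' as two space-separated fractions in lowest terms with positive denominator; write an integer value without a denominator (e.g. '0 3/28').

C = [2/15, 2/15, 2/3, 11/15, 14/15, 1]
j=0 picked index 0: u0 ∈ [0, 2/15)
j=1 picked index 2: u0 ∈ [-1/30, 1/2)
j=2 picked index 2: u0 ∈ [-1/5, 1/3)
j=3 picked index 2: u0 ∈ [-11/30, 1/6)
j=4 picked index 4: u0 ∈ [1/15, 4/15)
j=5 picked index 4: u0 ∈ [-1/10, 1/10)
intersection: [1/15, 1/10)

1/15 1/10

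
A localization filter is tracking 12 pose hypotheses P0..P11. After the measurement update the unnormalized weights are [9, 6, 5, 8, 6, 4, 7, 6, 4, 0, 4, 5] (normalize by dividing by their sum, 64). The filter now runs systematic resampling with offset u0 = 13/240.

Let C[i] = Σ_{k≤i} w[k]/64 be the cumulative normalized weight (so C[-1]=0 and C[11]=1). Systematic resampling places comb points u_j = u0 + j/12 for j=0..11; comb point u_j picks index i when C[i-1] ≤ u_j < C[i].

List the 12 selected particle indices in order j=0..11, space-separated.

0 0 1 2 3 4 5 6 7 8 10 11

C = [9/64, 15/64, 5/16, 7/16, 17/32, 19/32, 45/64, 51/64, 55/64, 55/64, 59/64, 1]
j=0: u_0=13/240 ∈ [0, 9/64) → index 0
j=1: u_1=11/80 ∈ [0, 9/64) → index 0
j=2: u_2=53/240 ∈ [9/64, 15/64) → index 1
j=3: u_3=73/240 ∈ [15/64, 5/16) → index 2
j=4: u_4=31/80 ∈ [5/16, 7/16) → index 3
j=5: u_5=113/240 ∈ [7/16, 17/32) → index 4
j=6: u_6=133/240 ∈ [17/32, 19/32) → index 5
j=7: u_7=51/80 ∈ [19/32, 45/64) → index 6
j=8: u_8=173/240 ∈ [45/64, 51/64) → index 7
j=9: u_9=193/240 ∈ [51/64, 55/64) → index 8
j=10: u_10=71/80 ∈ [55/64, 59/64) → index 10
j=11: u_11=233/240 ∈ [59/64, 1) → index 11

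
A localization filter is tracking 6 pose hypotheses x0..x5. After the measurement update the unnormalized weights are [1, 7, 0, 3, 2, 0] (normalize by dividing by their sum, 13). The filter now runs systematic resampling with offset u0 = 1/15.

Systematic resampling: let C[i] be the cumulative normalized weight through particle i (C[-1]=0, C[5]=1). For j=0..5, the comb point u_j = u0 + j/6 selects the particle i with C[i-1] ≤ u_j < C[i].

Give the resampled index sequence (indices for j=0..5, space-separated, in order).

C = [1/13, 8/13, 8/13, 11/13, 1, 1]
j=0: u_0=1/15 ∈ [0, 1/13) → index 0
j=1: u_1=7/30 ∈ [1/13, 8/13) → index 1
j=2: u_2=2/5 ∈ [1/13, 8/13) → index 1
j=3: u_3=17/30 ∈ [1/13, 8/13) → index 1
j=4: u_4=11/15 ∈ [8/13, 11/13) → index 3
j=5: u_5=9/10 ∈ [11/13, 1) → index 4

0 1 1 1 3 4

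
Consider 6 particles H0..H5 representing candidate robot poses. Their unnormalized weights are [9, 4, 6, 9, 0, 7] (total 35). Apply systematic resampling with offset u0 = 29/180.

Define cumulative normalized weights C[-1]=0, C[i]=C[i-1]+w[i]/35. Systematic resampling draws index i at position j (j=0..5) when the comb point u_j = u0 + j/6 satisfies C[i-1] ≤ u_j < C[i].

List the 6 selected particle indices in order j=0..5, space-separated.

C = [9/35, 13/35, 19/35, 4/5, 4/5, 1]
j=0: u_0=29/180 ∈ [0, 9/35) → index 0
j=1: u_1=59/180 ∈ [9/35, 13/35) → index 1
j=2: u_2=89/180 ∈ [13/35, 19/35) → index 2
j=3: u_3=119/180 ∈ [19/35, 4/5) → index 3
j=4: u_4=149/180 ∈ [4/5, 1) → index 5
j=5: u_5=179/180 ∈ [4/5, 1) → index 5

0 1 2 3 5 5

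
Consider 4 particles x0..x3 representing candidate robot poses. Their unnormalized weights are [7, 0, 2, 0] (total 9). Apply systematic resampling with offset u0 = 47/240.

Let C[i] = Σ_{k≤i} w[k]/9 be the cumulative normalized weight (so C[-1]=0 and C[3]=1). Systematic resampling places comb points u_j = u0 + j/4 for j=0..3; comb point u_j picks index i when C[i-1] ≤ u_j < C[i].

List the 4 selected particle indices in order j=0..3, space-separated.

0 0 0 2

C = [7/9, 7/9, 1, 1]
j=0: u_0=47/240 ∈ [0, 7/9) → index 0
j=1: u_1=107/240 ∈ [0, 7/9) → index 0
j=2: u_2=167/240 ∈ [0, 7/9) → index 0
j=3: u_3=227/240 ∈ [7/9, 1) → index 2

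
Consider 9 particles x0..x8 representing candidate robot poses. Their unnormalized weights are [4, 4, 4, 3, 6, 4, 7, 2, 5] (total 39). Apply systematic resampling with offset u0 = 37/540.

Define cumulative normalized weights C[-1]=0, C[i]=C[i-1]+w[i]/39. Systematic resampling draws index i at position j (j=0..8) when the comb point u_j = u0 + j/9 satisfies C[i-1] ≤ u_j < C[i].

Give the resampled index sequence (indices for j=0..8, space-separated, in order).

0 1 2 4 4 5 6 7 8

C = [4/39, 8/39, 4/13, 5/13, 7/13, 25/39, 32/39, 34/39, 1]
j=0: u_0=37/540 ∈ [0, 4/39) → index 0
j=1: u_1=97/540 ∈ [4/39, 8/39) → index 1
j=2: u_2=157/540 ∈ [8/39, 4/13) → index 2
j=3: u_3=217/540 ∈ [5/13, 7/13) → index 4
j=4: u_4=277/540 ∈ [5/13, 7/13) → index 4
j=5: u_5=337/540 ∈ [7/13, 25/39) → index 5
j=6: u_6=397/540 ∈ [25/39, 32/39) → index 6
j=7: u_7=457/540 ∈ [32/39, 34/39) → index 7
j=8: u_8=517/540 ∈ [34/39, 1) → index 8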